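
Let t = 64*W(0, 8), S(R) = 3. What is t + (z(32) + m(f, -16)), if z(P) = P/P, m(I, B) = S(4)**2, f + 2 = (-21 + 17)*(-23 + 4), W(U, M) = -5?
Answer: -310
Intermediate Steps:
f = 74 (f = -2 + (-21 + 17)*(-23 + 4) = -2 - 4*(-19) = -2 + 76 = 74)
t = -320 (t = 64*(-5) = -320)
m(I, B) = 9 (m(I, B) = 3**2 = 9)
z(P) = 1
t + (z(32) + m(f, -16)) = -320 + (1 + 9) = -320 + 10 = -310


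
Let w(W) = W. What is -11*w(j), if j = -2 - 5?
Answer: 77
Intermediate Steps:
j = -7
-11*w(j) = -11*(-7) = 77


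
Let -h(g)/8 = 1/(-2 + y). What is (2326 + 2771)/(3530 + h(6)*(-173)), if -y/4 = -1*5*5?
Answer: 249753/173662 ≈ 1.4382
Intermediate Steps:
y = 100 (y = -4*(-1*5)*5 = -(-20)*5 = -4*(-25) = 100)
h(g) = -4/49 (h(g) = -8/(-2 + 100) = -8/98 = -8*1/98 = -4/49)
(2326 + 2771)/(3530 + h(6)*(-173)) = (2326 + 2771)/(3530 - 4/49*(-173)) = 5097/(3530 + 692/49) = 5097/(173662/49) = 5097*(49/173662) = 249753/173662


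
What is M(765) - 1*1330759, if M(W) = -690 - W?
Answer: -1332214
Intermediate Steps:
M(765) - 1*1330759 = (-690 - 1*765) - 1*1330759 = (-690 - 765) - 1330759 = -1455 - 1330759 = -1332214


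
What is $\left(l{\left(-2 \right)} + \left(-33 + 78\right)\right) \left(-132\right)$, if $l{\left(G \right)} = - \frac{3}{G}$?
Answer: $-6138$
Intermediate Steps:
$\left(l{\left(-2 \right)} + \left(-33 + 78\right)\right) \left(-132\right) = \left(- \frac{3}{-2} + \left(-33 + 78\right)\right) \left(-132\right) = \left(\left(-3\right) \left(- \frac{1}{2}\right) + 45\right) \left(-132\right) = \left(\frac{3}{2} + 45\right) \left(-132\right) = \frac{93}{2} \left(-132\right) = -6138$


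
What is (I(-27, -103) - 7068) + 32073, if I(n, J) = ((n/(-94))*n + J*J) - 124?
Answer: 3335331/94 ≈ 35482.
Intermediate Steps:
I(n, J) = -124 + J² - n²/94 (I(n, J) = ((n*(-1/94))*n + J²) - 124 = ((-n/94)*n + J²) - 124 = (-n²/94 + J²) - 124 = (J² - n²/94) - 124 = -124 + J² - n²/94)
(I(-27, -103) - 7068) + 32073 = ((-124 + (-103)² - 1/94*(-27)²) - 7068) + 32073 = ((-124 + 10609 - 1/94*729) - 7068) + 32073 = ((-124 + 10609 - 729/94) - 7068) + 32073 = (984861/94 - 7068) + 32073 = 320469/94 + 32073 = 3335331/94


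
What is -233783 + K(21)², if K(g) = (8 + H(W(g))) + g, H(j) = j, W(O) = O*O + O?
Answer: 7298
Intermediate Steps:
W(O) = O + O² (W(O) = O² + O = O + O²)
K(g) = 8 + g + g*(1 + g) (K(g) = (8 + g*(1 + g)) + g = 8 + g + g*(1 + g))
-233783 + K(21)² = -233783 + (8 + 21 + 21*(1 + 21))² = -233783 + (8 + 21 + 21*22)² = -233783 + (8 + 21 + 462)² = -233783 + 491² = -233783 + 241081 = 7298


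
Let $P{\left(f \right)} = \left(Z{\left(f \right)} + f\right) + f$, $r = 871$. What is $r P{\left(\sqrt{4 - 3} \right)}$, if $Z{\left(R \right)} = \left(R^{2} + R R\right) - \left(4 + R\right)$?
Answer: $-871$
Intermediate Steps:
$Z{\left(R \right)} = -4 - R + 2 R^{2}$ ($Z{\left(R \right)} = \left(R^{2} + R^{2}\right) - \left(4 + R\right) = 2 R^{2} - \left(4 + R\right) = -4 - R + 2 R^{2}$)
$P{\left(f \right)} = -4 + f + 2 f^{2}$ ($P{\left(f \right)} = \left(\left(-4 - f + 2 f^{2}\right) + f\right) + f = \left(-4 + 2 f^{2}\right) + f = -4 + f + 2 f^{2}$)
$r P{\left(\sqrt{4 - 3} \right)} = 871 \left(-4 + \sqrt{4 - 3} + 2 \left(\sqrt{4 - 3}\right)^{2}\right) = 871 \left(-4 + \sqrt{1} + 2 \left(\sqrt{1}\right)^{2}\right) = 871 \left(-4 + 1 + 2 \cdot 1^{2}\right) = 871 \left(-4 + 1 + 2 \cdot 1\right) = 871 \left(-4 + 1 + 2\right) = 871 \left(-1\right) = -871$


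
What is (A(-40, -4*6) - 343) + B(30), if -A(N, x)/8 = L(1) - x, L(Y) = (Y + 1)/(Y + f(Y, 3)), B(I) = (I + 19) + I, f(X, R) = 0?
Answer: -472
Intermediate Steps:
B(I) = 19 + 2*I (B(I) = (19 + I) + I = 19 + 2*I)
L(Y) = (1 + Y)/Y (L(Y) = (Y + 1)/(Y + 0) = (1 + Y)/Y)
A(N, x) = -16 + 8*x (A(N, x) = -8*((1 + 1)/1 - x) = -8*(1*2 - x) = -8*(2 - x) = -16 + 8*x)
(A(-40, -4*6) - 343) + B(30) = ((-16 + 8*(-4*6)) - 343) + (19 + 2*30) = ((-16 + 8*(-24)) - 343) + (19 + 60) = ((-16 - 192) - 343) + 79 = (-208 - 343) + 79 = -551 + 79 = -472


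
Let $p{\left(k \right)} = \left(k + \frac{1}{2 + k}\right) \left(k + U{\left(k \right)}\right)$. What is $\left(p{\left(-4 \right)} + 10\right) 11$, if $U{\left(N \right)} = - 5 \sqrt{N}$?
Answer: $308 + 495 i \approx 308.0 + 495.0 i$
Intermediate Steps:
$p{\left(k \right)} = \left(k + \frac{1}{2 + k}\right) \left(k - 5 \sqrt{k}\right)$
$\left(p{\left(-4 \right)} + 10\right) 11 = \left(\frac{-4 + \left(-4\right)^{3} - 10 \left(-4\right)^{\frac{3}{2}} - 5 \sqrt{-4} - 5 \left(-4\right)^{\frac{5}{2}} + 2 \left(-4\right)^{2}}{2 - 4} + 10\right) 11 = \left(\frac{-4 - 64 - 10 \left(- 8 i\right) - 5 \cdot 2 i - 5 \cdot 32 i + 2 \cdot 16}{-2} + 10\right) 11 = \left(- \frac{-4 - 64 + 80 i - 10 i - 160 i + 32}{2} + 10\right) 11 = \left(- \frac{-36 - 90 i}{2} + 10\right) 11 = \left(\left(18 + 45 i\right) + 10\right) 11 = \left(28 + 45 i\right) 11 = 308 + 495 i$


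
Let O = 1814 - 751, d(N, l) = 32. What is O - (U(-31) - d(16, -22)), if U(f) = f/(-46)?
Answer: 50339/46 ≈ 1094.3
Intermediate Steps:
U(f) = -f/46 (U(f) = f*(-1/46) = -f/46)
O = 1063
O - (U(-31) - d(16, -22)) = 1063 - (-1/46*(-31) - 1*32) = 1063 - (31/46 - 32) = 1063 - 1*(-1441/46) = 1063 + 1441/46 = 50339/46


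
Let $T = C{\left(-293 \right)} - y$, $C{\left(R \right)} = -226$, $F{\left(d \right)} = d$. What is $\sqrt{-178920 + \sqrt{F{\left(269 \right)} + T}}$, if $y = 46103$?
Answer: $\sqrt{-178920 + 14 i \sqrt{235}} \approx 0.254 + 422.99 i$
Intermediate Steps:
$T = -46329$ ($T = -226 - 46103 = -46329$)
$\sqrt{-178920 + \sqrt{F{\left(269 \right)} + T}} = \sqrt{-178920 + \sqrt{269 - 46329}} = \sqrt{-178920 + \sqrt{-46060}} = \sqrt{-178920 + 14 i \sqrt{235}}$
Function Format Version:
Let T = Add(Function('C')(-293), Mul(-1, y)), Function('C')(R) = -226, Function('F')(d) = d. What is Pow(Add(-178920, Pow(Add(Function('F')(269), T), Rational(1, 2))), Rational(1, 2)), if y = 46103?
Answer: Pow(Add(-178920, Mul(14, I, Pow(235, Rational(1, 2)))), Rational(1, 2)) ≈ Add(0.254, Mul(422.99, I))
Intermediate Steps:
T = -46329 (T = Add(-226, Mul(-1, 46103)) = Add(-226, -46103) = -46329)
Pow(Add(-178920, Pow(Add(Function('F')(269), T), Rational(1, 2))), Rational(1, 2)) = Pow(Add(-178920, Pow(Add(269, -46329), Rational(1, 2))), Rational(1, 2)) = Pow(Add(-178920, Pow(-46060, Rational(1, 2))), Rational(1, 2)) = Pow(Add(-178920, Mul(14, I, Pow(235, Rational(1, 2)))), Rational(1, 2))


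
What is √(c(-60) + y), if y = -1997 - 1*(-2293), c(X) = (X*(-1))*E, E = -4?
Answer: 2*√14 ≈ 7.4833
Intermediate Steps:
c(X) = 4*X (c(X) = (X*(-1))*(-4) = -X*(-4) = 4*X)
y = 296 (y = -1997 + 2293 = 296)
√(c(-60) + y) = √(4*(-60) + 296) = √(-240 + 296) = √56 = 2*√14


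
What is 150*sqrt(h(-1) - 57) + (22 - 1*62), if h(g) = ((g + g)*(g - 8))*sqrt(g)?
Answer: -40 + 150*sqrt(-57 + 18*I) ≈ 136.67 + 1146.2*I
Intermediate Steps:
h(g) = 2*g**(3/2)*(-8 + g) (h(g) = ((2*g)*(-8 + g))*sqrt(g) = (2*g*(-8 + g))*sqrt(g) = 2*g**(3/2)*(-8 + g))
150*sqrt(h(-1) - 57) + (22 - 1*62) = 150*sqrt(2*(-1)**(3/2)*(-8 - 1) - 57) + (22 - 1*62) = 150*sqrt(2*(-I)*(-9) - 57) + (22 - 62) = 150*sqrt(18*I - 57) - 40 = 150*sqrt(-57 + 18*I) - 40 = -40 + 150*sqrt(-57 + 18*I)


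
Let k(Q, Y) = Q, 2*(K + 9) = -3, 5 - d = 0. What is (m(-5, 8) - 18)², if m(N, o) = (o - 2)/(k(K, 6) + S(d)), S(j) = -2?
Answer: 213444/625 ≈ 341.51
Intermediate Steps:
d = 5 (d = 5 - 1*0 = 5 + 0 = 5)
K = -21/2 (K = -9 + (½)*(-3) = -9 - 3/2 = -21/2 ≈ -10.500)
m(N, o) = 4/25 - 2*o/25 (m(N, o) = (o - 2)/(-21/2 - 2) = (-2 + o)/(-25/2) = (-2 + o)*(-2/25) = 4/25 - 2*o/25)
(m(-5, 8) - 18)² = ((4/25 - 2/25*8) - 18)² = ((4/25 - 16/25) - 18)² = (-12/25 - 18)² = (-462/25)² = 213444/625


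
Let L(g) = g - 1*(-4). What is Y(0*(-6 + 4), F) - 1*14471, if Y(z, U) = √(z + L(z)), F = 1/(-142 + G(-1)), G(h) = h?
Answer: -14469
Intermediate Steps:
L(g) = 4 + g (L(g) = g + 4 = 4 + g)
F = -1/143 (F = 1/(-142 - 1) = 1/(-143) = -1/143 ≈ -0.0069930)
Y(z, U) = √(4 + 2*z) (Y(z, U) = √(z + (4 + z)) = √(4 + 2*z))
Y(0*(-6 + 4), F) - 1*14471 = √(4 + 2*(0*(-6 + 4))) - 1*14471 = √(4 + 2*(0*(-2))) - 14471 = √(4 + 2*0) - 14471 = √(4 + 0) - 14471 = √4 - 14471 = 2 - 14471 = -14469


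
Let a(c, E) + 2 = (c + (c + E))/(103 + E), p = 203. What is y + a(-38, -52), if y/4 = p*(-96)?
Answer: -3975782/51 ≈ -77957.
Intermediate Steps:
a(c, E) = -2 + (E + 2*c)/(103 + E) (a(c, E) = -2 + (c + (c + E))/(103 + E) = -2 + (c + (E + c))/(103 + E) = -2 + (E + 2*c)/(103 + E))
y = -77952 (y = 4*(203*(-96)) = 4*(-19488) = -77952)
y + a(-38, -52) = -77952 + (-206 - 1*(-52) + 2*(-38))/(103 - 52) = -77952 + (-206 + 52 - 76)/51 = -77952 + (1/51)*(-230) = -77952 - 230/51 = -3975782/51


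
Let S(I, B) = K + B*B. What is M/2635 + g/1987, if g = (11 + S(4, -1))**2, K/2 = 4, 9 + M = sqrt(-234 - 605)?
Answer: 1036117/5235745 + I*sqrt(839)/2635 ≈ 0.19789 + 0.010993*I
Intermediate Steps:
M = -9 + I*sqrt(839) (M = -9 + sqrt(-234 - 605) = -9 + sqrt(-839) = -9 + I*sqrt(839) ≈ -9.0 + 28.965*I)
K = 8 (K = 2*4 = 8)
S(I, B) = 8 + B**2 (S(I, B) = 8 + B*B = 8 + B**2)
g = 400 (g = (11 + (8 + (-1)**2))**2 = (11 + (8 + 1))**2 = (11 + 9)**2 = 20**2 = 400)
M/2635 + g/1987 = (-9 + I*sqrt(839))/2635 + 400/1987 = (-9 + I*sqrt(839))*(1/2635) + 400*(1/1987) = (-9/2635 + I*sqrt(839)/2635) + 400/1987 = 1036117/5235745 + I*sqrt(839)/2635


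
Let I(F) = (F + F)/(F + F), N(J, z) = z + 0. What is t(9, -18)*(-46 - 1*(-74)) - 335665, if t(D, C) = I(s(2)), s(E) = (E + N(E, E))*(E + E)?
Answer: -335637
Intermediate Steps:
N(J, z) = z
s(E) = 4*E² (s(E) = (E + E)*(E + E) = (2*E)*(2*E) = 4*E²)
I(F) = 1 (I(F) = (2*F)/((2*F)) = (2*F)*(1/(2*F)) = 1)
t(D, C) = 1
t(9, -18)*(-46 - 1*(-74)) - 335665 = 1*(-46 - 1*(-74)) - 335665 = 1*(-46 + 74) - 335665 = 1*28 - 335665 = 28 - 335665 = -335637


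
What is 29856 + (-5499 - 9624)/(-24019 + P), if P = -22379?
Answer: 461757937/15466 ≈ 29856.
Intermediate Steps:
29856 + (-5499 - 9624)/(-24019 + P) = 29856 + (-5499 - 9624)/(-24019 - 22379) = 29856 - 15123/(-46398) = 29856 - 15123*(-1/46398) = 29856 + 5041/15466 = 461757937/15466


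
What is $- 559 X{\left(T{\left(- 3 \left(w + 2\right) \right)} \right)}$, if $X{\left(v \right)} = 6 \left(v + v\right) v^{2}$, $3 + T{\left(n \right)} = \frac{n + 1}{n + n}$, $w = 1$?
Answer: $\frac{27205412}{243} \approx 1.1196 \cdot 10^{5}$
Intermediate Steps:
$T{\left(n \right)} = -3 + \frac{1 + n}{2 n}$ ($T{\left(n \right)} = -3 + \frac{n + 1}{n + n} = -3 + \frac{1 + n}{2 n}$)
$X{\left(v \right)} = 12 v^{3}$ ($X{\left(v \right)} = 6 \cdot 2 v v^{2} = 12 v v^{2} = 12 v^{3}$)
$- 559 X{\left(T{\left(- 3 \left(w + 2\right) \right)} \right)} = - 559 \cdot 12 \left(\frac{1 - 5 \left(- 3 \left(1 + 2\right)\right)}{2 \left(- 3 \left(1 + 2\right)\right)}\right)^{3} = - 559 \cdot 12 \left(\frac{1 - 5 \left(\left(-3\right) 3\right)}{2 \left(\left(-3\right) 3\right)}\right)^{3} = - 559 \cdot 12 \left(\frac{1 - -45}{2 \left(-9\right)}\right)^{3} = - 559 \cdot 12 \left(\frac{1}{2} \left(- \frac{1}{9}\right) \left(1 + 45\right)\right)^{3} = - 559 \cdot 12 \left(\frac{1}{2} \left(- \frac{1}{9}\right) 46\right)^{3} = - 559 \cdot 12 \left(- \frac{23}{9}\right)^{3} = - 559 \cdot 12 \left(- \frac{12167}{729}\right) = \left(-559\right) \left(- \frac{48668}{243}\right) = \frac{27205412}{243}$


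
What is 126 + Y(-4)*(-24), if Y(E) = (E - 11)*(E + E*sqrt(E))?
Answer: -1314 - 2880*I ≈ -1314.0 - 2880.0*I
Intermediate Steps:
Y(E) = (-11 + E)*(E + E**(3/2))
126 + Y(-4)*(-24) = 126 + ((-4)**2 + (-4)**(5/2) - 11*(-4) - (-88)*I)*(-24) = 126 + (16 + 32*I + 44 - (-88)*I)*(-24) = 126 + (16 + 32*I + 44 + 88*I)*(-24) = 126 + (60 + 120*I)*(-24) = 126 + (-1440 - 2880*I) = -1314 - 2880*I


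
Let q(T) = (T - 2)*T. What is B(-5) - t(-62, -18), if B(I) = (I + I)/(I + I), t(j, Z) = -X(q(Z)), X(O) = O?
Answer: 361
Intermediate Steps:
q(T) = T*(-2 + T) (q(T) = (-2 + T)*T = T*(-2 + T))
t(j, Z) = -Z*(-2 + Z)
B(I) = 1 (B(I) = (2*I)/((2*I)) = (2*I)*(1/(2*I)) = 1)
B(-5) - t(-62, -18) = 1 - (-18)*(2 - 1*(-18)) = 1 - (-18)*(2 + 18) = 1 - (-18)*20 = 1 - 1*(-360) = 1 + 360 = 361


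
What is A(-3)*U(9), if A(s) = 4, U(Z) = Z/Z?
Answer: 4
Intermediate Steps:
U(Z) = 1
A(-3)*U(9) = 4*1 = 4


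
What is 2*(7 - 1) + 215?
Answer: 227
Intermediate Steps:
2*(7 - 1) + 215 = 2*6 + 215 = 12 + 215 = 227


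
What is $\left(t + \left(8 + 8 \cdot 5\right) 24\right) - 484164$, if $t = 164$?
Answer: $-482848$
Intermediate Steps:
$\left(t + \left(8 + 8 \cdot 5\right) 24\right) - 484164 = \left(164 + \left(8 + 8 \cdot 5\right) 24\right) - 484164 = \left(164 + \left(8 + 40\right) 24\right) - 484164 = \left(164 + 48 \cdot 24\right) - 484164 = \left(164 + 1152\right) - 484164 = 1316 - 484164 = -482848$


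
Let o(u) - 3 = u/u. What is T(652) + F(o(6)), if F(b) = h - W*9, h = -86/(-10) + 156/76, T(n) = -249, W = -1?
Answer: -21788/95 ≈ -229.35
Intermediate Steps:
o(u) = 4 (o(u) = 3 + u/u = 3 + 1 = 4)
h = 1012/95 (h = -86*(-1/10) + 156*(1/76) = 43/5 + 39/19 = 1012/95 ≈ 10.653)
F(b) = 1867/95 (F(b) = 1012/95 - (-1)*9 = 1012/95 - 1*(-9) = 1012/95 + 9 = 1867/95)
T(652) + F(o(6)) = -249 + 1867/95 = -21788/95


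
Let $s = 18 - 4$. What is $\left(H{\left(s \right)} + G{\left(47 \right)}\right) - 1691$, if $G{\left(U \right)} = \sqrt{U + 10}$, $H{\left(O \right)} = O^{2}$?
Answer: $-1495 + \sqrt{57} \approx -1487.4$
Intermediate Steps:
$s = 14$ ($s = 18 - 4 = 14$)
$G{\left(U \right)} = \sqrt{10 + U}$
$\left(H{\left(s \right)} + G{\left(47 \right)}\right) - 1691 = \left(14^{2} + \sqrt{10 + 47}\right) - 1691 = \left(196 + \sqrt{57}\right) - 1691 = -1495 + \sqrt{57}$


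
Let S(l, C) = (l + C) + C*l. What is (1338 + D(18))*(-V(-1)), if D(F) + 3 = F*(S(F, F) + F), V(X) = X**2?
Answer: -8139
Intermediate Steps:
S(l, C) = C + l + C*l (S(l, C) = (C + l) + C*l = C + l + C*l)
D(F) = -3 + F*(F**2 + 3*F) (D(F) = -3 + F*((F + F + F*F) + F) = -3 + F*((F + F + F**2) + F) = -3 + F*((F**2 + 2*F) + F) = -3 + F*(F**2 + 3*F))
(1338 + D(18))*(-V(-1)) = (1338 + (-3 + 18**3 + 3*18**2))*(-1*(-1)**2) = (1338 + (-3 + 5832 + 3*324))*(-1*1) = (1338 + (-3 + 5832 + 972))*(-1) = (1338 + 6801)*(-1) = 8139*(-1) = -8139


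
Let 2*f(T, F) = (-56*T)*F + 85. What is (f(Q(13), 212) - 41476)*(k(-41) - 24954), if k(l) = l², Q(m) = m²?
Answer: 48622766155/2 ≈ 2.4311e+10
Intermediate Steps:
f(T, F) = 85/2 - 28*F*T (f(T, F) = ((-56*T)*F + 85)/2 = (-56*F*T + 85)/2 = (85 - 56*F*T)/2 = 85/2 - 28*F*T)
(f(Q(13), 212) - 41476)*(k(-41) - 24954) = ((85/2 - 28*212*13²) - 41476)*((-41)² - 24954) = ((85/2 - 28*212*169) - 41476)*(1681 - 24954) = ((85/2 - 1003184) - 41476)*(-23273) = (-2006283/2 - 41476)*(-23273) = -2089235/2*(-23273) = 48622766155/2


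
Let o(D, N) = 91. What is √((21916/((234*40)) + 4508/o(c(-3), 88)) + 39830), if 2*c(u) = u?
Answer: √6066033935/390 ≈ 199.70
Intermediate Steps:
c(u) = u/2
√((21916/((234*40)) + 4508/o(c(-3), 88)) + 39830) = √((21916/((234*40)) + 4508/91) + 39830) = √((21916/9360 + 4508*(1/91)) + 39830) = √((21916*(1/9360) + 644/13) + 39830) = √((5479/2340 + 644/13) + 39830) = √(121399/2340 + 39830) = √(93323599/2340) = √6066033935/390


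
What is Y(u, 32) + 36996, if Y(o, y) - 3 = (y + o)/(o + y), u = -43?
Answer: 37000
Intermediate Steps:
Y(o, y) = 4 (Y(o, y) = 3 + (y + o)/(o + y) = 3 + (o + y)/(o + y) = 3 + 1 = 4)
Y(u, 32) + 36996 = 4 + 36996 = 37000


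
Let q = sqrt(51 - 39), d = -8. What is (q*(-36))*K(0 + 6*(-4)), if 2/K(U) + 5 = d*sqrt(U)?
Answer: 720*sqrt(3)/1561 - 6912*I*sqrt(2)/1561 ≈ 0.7989 - 6.262*I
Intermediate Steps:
K(U) = 2/(-5 - 8*sqrt(U))
q = 2*sqrt(3) (q = sqrt(12) = 2*sqrt(3) ≈ 3.4641)
(q*(-36))*K(0 + 6*(-4)) = ((2*sqrt(3))*(-36))*(-2/(5 + 8*sqrt(0 + 6*(-4)))) = (-72*sqrt(3))*(-2/(5 + 8*sqrt(0 - 24))) = (-72*sqrt(3))*(-2/(5 + 8*sqrt(-24))) = (-72*sqrt(3))*(-2/(5 + 8*(2*I*sqrt(6)))) = (-72*sqrt(3))*(-2/(5 + 16*I*sqrt(6))) = 144*sqrt(3)/(5 + 16*I*sqrt(6))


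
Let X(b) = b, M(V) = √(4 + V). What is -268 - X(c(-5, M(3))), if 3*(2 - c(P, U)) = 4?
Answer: -806/3 ≈ -268.67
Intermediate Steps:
c(P, U) = ⅔ (c(P, U) = 2 - ⅓*4 = 2 - 4/3 = ⅔)
-268 - X(c(-5, M(3))) = -268 - 1*⅔ = -268 - ⅔ = -806/3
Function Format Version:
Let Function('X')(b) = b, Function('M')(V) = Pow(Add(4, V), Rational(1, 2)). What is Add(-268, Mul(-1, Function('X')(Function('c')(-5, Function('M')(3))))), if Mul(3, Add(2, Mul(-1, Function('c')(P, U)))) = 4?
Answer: Rational(-806, 3) ≈ -268.67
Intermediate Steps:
Function('c')(P, U) = Rational(2, 3) (Function('c')(P, U) = Add(2, Mul(Rational(-1, 3), 4)) = Add(2, Rational(-4, 3)) = Rational(2, 3))
Add(-268, Mul(-1, Function('X')(Function('c')(-5, Function('M')(3))))) = Add(-268, Mul(-1, Rational(2, 3))) = Add(-268, Rational(-2, 3)) = Rational(-806, 3)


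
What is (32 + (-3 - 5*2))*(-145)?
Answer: -2755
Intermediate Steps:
(32 + (-3 - 5*2))*(-145) = (32 + (-3 - 10))*(-145) = (32 - 13)*(-145) = 19*(-145) = -2755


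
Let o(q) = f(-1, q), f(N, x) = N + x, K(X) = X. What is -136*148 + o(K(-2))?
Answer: -20131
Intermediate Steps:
o(q) = -1 + q
-136*148 + o(K(-2)) = -136*148 + (-1 - 2) = -20128 - 3 = -20131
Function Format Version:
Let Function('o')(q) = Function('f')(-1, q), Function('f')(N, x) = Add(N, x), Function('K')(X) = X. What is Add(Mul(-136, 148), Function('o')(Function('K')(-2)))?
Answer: -20131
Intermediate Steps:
Function('o')(q) = Add(-1, q)
Add(Mul(-136, 148), Function('o')(Function('K')(-2))) = Add(Mul(-136, 148), Add(-1, -2)) = Add(-20128, -3) = -20131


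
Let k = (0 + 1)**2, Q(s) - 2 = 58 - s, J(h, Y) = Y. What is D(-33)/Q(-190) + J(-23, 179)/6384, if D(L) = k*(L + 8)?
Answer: -2297/31920 ≈ -0.071961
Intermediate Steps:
Q(s) = 60 - s (Q(s) = 2 + (58 - s) = 60 - s)
k = 1 (k = 1**2 = 1)
D(L) = 8 + L (D(L) = 1*(L + 8) = 1*(8 + L) = 8 + L)
D(-33)/Q(-190) + J(-23, 179)/6384 = (8 - 33)/(60 - 1*(-190)) + 179/6384 = -25/(60 + 190) + 179*(1/6384) = -25/250 + 179/6384 = -25*1/250 + 179/6384 = -1/10 + 179/6384 = -2297/31920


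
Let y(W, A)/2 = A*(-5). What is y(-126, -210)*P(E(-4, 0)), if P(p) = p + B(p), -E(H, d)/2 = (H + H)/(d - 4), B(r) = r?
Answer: -16800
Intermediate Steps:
y(W, A) = -10*A (y(W, A) = 2*(A*(-5)) = 2*(-5*A) = -10*A)
E(H, d) = -4*H/(-4 + d) (E(H, d) = -2*(H + H)/(d - 4) = -2*2*H/(-4 + d) = -4*H/(-4 + d))
P(p) = 2*p (P(p) = p + p = 2*p)
y(-126, -210)*P(E(-4, 0)) = (-10*(-210))*(2*(-4*(-4)/(-4 + 0))) = 2100*(2*(-4*(-4)/(-4))) = 2100*(2*(-4*(-4)*(-1/4))) = 2100*(2*(-4)) = 2100*(-8) = -16800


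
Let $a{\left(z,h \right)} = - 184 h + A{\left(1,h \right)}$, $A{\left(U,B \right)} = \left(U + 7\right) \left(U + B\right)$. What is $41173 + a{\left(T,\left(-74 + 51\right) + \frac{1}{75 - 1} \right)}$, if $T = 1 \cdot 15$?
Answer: $\frac{1673385}{37} \approx 45227.0$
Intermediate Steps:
$A{\left(U,B \right)} = \left(7 + U\right) \left(B + U\right)$
$T = 15$
$a{\left(z,h \right)} = 8 - 176 h$ ($a{\left(z,h \right)} = - 184 h + \left(1^{2} + 7 h + 7 \cdot 1 + h 1\right) = - 184 h + \left(1 + 7 h + 7 + h\right) = - 184 h + \left(8 + 8 h\right) = 8 - 176 h$)
$41173 + a{\left(T,\left(-74 + 51\right) + \frac{1}{75 - 1} \right)} = 41173 - \left(-8 + 176 \left(\left(-74 + 51\right) + \frac{1}{75 - 1}\right)\right) = 41173 - \left(-8 + 176 \left(-23 + \frac{1}{74}\right)\right) = 41173 + \left(8 - - \frac{149688}{37}\right) = 41173 + \left(8 + \frac{149688}{37}\right) = 41173 + \frac{149984}{37} = \frac{1673385}{37}$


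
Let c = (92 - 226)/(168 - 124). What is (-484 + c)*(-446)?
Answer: 2389445/11 ≈ 2.1722e+5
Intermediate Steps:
c = -67/22 (c = -134/44 = -134*1/44 = -67/22 ≈ -3.0455)
(-484 + c)*(-446) = (-484 - 67/22)*(-446) = -10715/22*(-446) = 2389445/11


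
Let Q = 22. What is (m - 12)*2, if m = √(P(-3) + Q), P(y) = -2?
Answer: -24 + 4*√5 ≈ -15.056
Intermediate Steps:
m = 2*√5 (m = √(-2 + 22) = √20 = 2*√5 ≈ 4.4721)
(m - 12)*2 = (2*√5 - 12)*2 = (-12 + 2*√5)*2 = -24 + 4*√5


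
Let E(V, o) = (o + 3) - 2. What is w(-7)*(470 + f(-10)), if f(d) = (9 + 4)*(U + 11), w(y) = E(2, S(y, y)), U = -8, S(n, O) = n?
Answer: -3054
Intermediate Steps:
E(V, o) = 1 + o (E(V, o) = (3 + o) - 2 = 1 + o)
w(y) = 1 + y
f(d) = 39 (f(d) = (9 + 4)*(-8 + 11) = 13*3 = 39)
w(-7)*(470 + f(-10)) = (1 - 7)*(470 + 39) = -6*509 = -3054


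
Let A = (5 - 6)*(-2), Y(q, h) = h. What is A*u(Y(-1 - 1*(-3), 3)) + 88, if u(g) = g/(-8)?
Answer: 349/4 ≈ 87.250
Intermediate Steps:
u(g) = -g/8 (u(g) = g*(-⅛) = -g/8)
A = 2 (A = -1*(-2) = 2)
A*u(Y(-1 - 1*(-3), 3)) + 88 = 2*(-⅛*3) + 88 = 2*(-3/8) + 88 = -¾ + 88 = 349/4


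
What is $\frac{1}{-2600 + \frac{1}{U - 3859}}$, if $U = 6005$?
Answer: $- \frac{2146}{5579599} \approx -0.00038462$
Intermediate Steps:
$\frac{1}{-2600 + \frac{1}{U - 3859}} = \frac{1}{-2600 + \frac{1}{6005 - 3859}} = \frac{1}{-2600 + \frac{1}{2146}} = \frac{1}{- \frac{5579599}{2146}} = - \frac{2146}{5579599}$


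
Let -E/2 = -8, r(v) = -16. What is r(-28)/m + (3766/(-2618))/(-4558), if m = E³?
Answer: -391741/109100288 ≈ -0.0035907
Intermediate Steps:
E = 16 (E = -2*(-8) = 16)
m = 4096 (m = 16³ = 4096)
r(-28)/m + (3766/(-2618))/(-4558) = -16/4096 + (3766/(-2618))/(-4558) = -16*1/4096 + (3766*(-1/2618))*(-1/4558) = -1/256 - 269/187*(-1/4558) = -1/256 + 269/852346 = -391741/109100288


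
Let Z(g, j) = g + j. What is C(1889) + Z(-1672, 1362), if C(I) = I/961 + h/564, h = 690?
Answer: -27715459/90334 ≈ -306.81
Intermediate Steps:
C(I) = 115/94 + I/961 (C(I) = I/961 + 690/564 = I*(1/961) + 690*(1/564) = I/961 + 115/94 = 115/94 + I/961)
C(1889) + Z(-1672, 1362) = (115/94 + (1/961)*1889) + (-1672 + 1362) = (115/94 + 1889/961) - 310 = 288081/90334 - 310 = -27715459/90334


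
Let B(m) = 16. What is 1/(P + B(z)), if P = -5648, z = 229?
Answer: -1/5632 ≈ -0.00017756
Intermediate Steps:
1/(P + B(z)) = 1/(-5648 + 16) = 1/(-5632) = -1/5632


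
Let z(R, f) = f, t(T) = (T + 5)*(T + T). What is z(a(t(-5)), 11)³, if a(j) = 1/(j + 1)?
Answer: 1331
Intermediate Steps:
t(T) = 2*T*(5 + T) (t(T) = (5 + T)*(2*T) = 2*T*(5 + T))
a(j) = 1/(1 + j)
z(a(t(-5)), 11)³ = 11³ = 1331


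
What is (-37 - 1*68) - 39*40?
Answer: -1665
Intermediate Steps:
(-37 - 1*68) - 39*40 = (-37 - 68) - 1560 = -105 - 1560 = -1665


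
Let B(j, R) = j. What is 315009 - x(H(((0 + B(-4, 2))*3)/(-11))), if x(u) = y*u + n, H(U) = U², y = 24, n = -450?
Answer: 38167083/121 ≈ 3.1543e+5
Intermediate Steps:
x(u) = -450 + 24*u (x(u) = 24*u - 450 = -450 + 24*u)
315009 - x(H(((0 + B(-4, 2))*3)/(-11))) = 315009 - (-450 + 24*(((0 - 4)*3)/(-11))²) = 315009 - (-450 + 24*(-4*3*(-1/11))²) = 315009 - (-450 + 24*(-12*(-1/11))²) = 315009 - (-450 + 24*(12/11)²) = 315009 - (-450 + 24*(144/121)) = 315009 - (-450 + 3456/121) = 315009 - 1*(-50994/121) = 315009 + 50994/121 = 38167083/121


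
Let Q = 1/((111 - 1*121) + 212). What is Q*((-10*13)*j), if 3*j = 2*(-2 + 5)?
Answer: -130/101 ≈ -1.2871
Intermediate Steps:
j = 2 (j = (2*(-2 + 5))/3 = (2*3)/3 = (1/3)*6 = 2)
Q = 1/202 (Q = 1/((111 - 121) + 212) = 1/(-10 + 212) = 1/202 ≈ 0.0049505)
Q*((-10*13)*j) = (-10*13*2)/202 = (-130*2)/202 = (1/202)*(-260) = -130/101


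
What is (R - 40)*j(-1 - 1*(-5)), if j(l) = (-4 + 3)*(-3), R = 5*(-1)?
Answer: -135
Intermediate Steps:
R = -5
j(l) = 3 (j(l) = -1*(-3) = 3)
(R - 40)*j(-1 - 1*(-5)) = (-5 - 40)*3 = -45*3 = -135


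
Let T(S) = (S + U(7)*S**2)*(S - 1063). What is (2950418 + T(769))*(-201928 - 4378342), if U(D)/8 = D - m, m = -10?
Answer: 108287906233910840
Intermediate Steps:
U(D) = 80 + 8*D (U(D) = 8*(D - 1*(-10)) = 8*(D + 10) = 8*(10 + D) = 80 + 8*D)
T(S) = (-1063 + S)*(S + 136*S**2) (T(S) = (S + (80 + 8*7)*S**2)*(S - 1063) = (S + (80 + 56)*S**2)*(-1063 + S) = (S + 136*S**2)*(-1063 + S) = (-1063 + S)*(S + 136*S**2))
(2950418 + T(769))*(-201928 - 4378342) = (2950418 + 769*(-1063 - 144567*769 + 136*769**2))*(-201928 - 4378342) = (2950418 + 769*(-1063 - 111172023 + 136*591361))*(-4580270) = (2950418 + 769*(-1063 - 111172023 + 80425096))*(-4580270) = (2950418 + 769*(-30747990))*(-4580270) = (2950418 - 23645204310)*(-4580270) = -23642253892*(-4580270) = 108287906233910840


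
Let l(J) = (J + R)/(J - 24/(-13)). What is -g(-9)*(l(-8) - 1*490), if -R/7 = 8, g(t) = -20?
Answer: -9592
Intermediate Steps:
R = -56 (R = -7*8 = -56)
l(J) = (-56 + J)/(24/13 + J) (l(J) = (J - 56)/(J - 24/(-13)) = (-56 + J)/(J - 24*(-1/13)) = (-56 + J)/(J + 24/13) = (-56 + J)/(24/13 + J))
-g(-9)*(l(-8) - 1*490) = -(-20)*(13*(-56 - 8)/(24 + 13*(-8)) - 1*490) = -(-20)*(13*(-64)/(24 - 104) - 490) = -(-20)*(13*(-64)/(-80) - 490) = -(-20)*(13*(-1/80)*(-64) - 490) = -(-20)*(52/5 - 490) = -(-20)*(-2398)/5 = -1*9592 = -9592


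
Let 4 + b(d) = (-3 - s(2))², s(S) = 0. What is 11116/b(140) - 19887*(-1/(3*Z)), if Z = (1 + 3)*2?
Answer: 122073/40 ≈ 3051.8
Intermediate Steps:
Z = 8 (Z = 4*2 = 8)
b(d) = 5 (b(d) = -4 + (-3 - 1*0)² = -4 + (-3 + 0)² = -4 + (-3)² = -4 + 9 = 5)
11116/b(140) - 19887*(-1/(3*Z)) = 11116/5 - 19887/(8*(-3)) = 11116*(⅕) - 19887/(-24) = 11116/5 - 19887*(-1/24) = 11116/5 + 6629/8 = 122073/40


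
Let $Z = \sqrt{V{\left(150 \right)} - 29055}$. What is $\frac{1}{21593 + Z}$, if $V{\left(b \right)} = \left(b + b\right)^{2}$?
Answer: $\frac{21593}{466196704} - \frac{\sqrt{60945}}{466196704} \approx 4.5788 \cdot 10^{-5}$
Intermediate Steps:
$V{\left(b \right)} = 4 b^{2}$ ($V{\left(b \right)} = \left(2 b\right)^{2} = 4 b^{2}$)
$Z = \sqrt{60945}$ ($Z = \sqrt{4 \cdot 150^{2} - 29055} = \sqrt{4 \cdot 22500 - 29055} = \sqrt{90000 - 29055} = \sqrt{60945} \approx 246.87$)
$\frac{1}{21593 + Z} = \frac{1}{21593 + \sqrt{60945}}$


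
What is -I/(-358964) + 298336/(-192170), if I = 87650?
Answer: -22562045851/17245527970 ≈ -1.3083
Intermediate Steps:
-I/(-358964) + 298336/(-192170) = -1*87650/(-358964) + 298336/(-192170) = -87650*(-1/358964) + 298336*(-1/192170) = 43825/179482 - 149168/96085 = -22562045851/17245527970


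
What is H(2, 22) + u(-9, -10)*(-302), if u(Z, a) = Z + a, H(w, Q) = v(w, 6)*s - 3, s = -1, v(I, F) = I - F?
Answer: 5739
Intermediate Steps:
H(w, Q) = 3 - w (H(w, Q) = (w - 1*6)*(-1) - 3 = (w - 6)*(-1) - 3 = (-6 + w)*(-1) - 3 = (6 - w) - 3 = 3 - w)
H(2, 22) + u(-9, -10)*(-302) = (3 - 1*2) + (-9 - 10)*(-302) = (3 - 2) - 19*(-302) = 1 + 5738 = 5739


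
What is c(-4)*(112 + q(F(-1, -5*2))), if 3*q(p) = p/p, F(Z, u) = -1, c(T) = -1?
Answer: -337/3 ≈ -112.33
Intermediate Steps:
q(p) = 1/3 (q(p) = (p/p)/3 = (1/3)*1 = 1/3)
c(-4)*(112 + q(F(-1, -5*2))) = -(112 + 1/3) = -1*337/3 = -337/3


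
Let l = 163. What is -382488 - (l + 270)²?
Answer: -569977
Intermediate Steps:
-382488 - (l + 270)² = -382488 - (163 + 270)² = -382488 - 1*433² = -382488 - 1*187489 = -382488 - 187489 = -569977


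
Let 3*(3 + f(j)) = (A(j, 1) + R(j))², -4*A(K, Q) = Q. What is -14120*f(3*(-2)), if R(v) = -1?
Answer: 210035/6 ≈ 35006.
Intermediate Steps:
A(K, Q) = -Q/4
f(j) = -119/48 (f(j) = -3 + (-¼*1 - 1)²/3 = -3 + (-¼ - 1)²/3 = -3 + (-5/4)²/3 = -3 + (⅓)*(25/16) = -3 + 25/48 = -119/48)
-14120*f(3*(-2)) = -14120*(-119/48) = 210035/6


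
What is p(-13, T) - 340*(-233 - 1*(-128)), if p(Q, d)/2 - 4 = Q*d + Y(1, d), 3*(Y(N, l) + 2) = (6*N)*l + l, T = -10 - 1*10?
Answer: 108392/3 ≈ 36131.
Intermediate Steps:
T = -20 (T = -10 - 10 = -20)
Y(N, l) = -2 + l/3 + 2*N*l (Y(N, l) = -2 + ((6*N)*l + l)/3 = -2 + (6*N*l + l)/3 = -2 + (l + 6*N*l)/3 = -2 + (l/3 + 2*N*l) = -2 + l/3 + 2*N*l)
p(Q, d) = 4 + 14*d/3 + 2*Q*d (p(Q, d) = 8 + 2*(Q*d + (-2 + d/3 + 2*1*d)) = 8 + 2*(Q*d + (-2 + d/3 + 2*d)) = 8 + 2*(Q*d + (-2 + 7*d/3)) = 8 + 2*(-2 + 7*d/3 + Q*d) = 8 + (-4 + 14*d/3 + 2*Q*d) = 4 + 14*d/3 + 2*Q*d)
p(-13, T) - 340*(-233 - 1*(-128)) = (4 + (14/3)*(-20) + 2*(-13)*(-20)) - 340*(-233 - 1*(-128)) = (4 - 280/3 + 520) - 340*(-233 + 128) = 1292/3 - 340*(-105) = 1292/3 + 35700 = 108392/3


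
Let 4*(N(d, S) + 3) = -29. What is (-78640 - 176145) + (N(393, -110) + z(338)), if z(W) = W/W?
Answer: -1019177/4 ≈ -2.5479e+5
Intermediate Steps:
N(d, S) = -41/4 (N(d, S) = -3 + (¼)*(-29) = -3 - 29/4 = -41/4)
z(W) = 1
(-78640 - 176145) + (N(393, -110) + z(338)) = (-78640 - 176145) + (-41/4 + 1) = -254785 - 37/4 = -1019177/4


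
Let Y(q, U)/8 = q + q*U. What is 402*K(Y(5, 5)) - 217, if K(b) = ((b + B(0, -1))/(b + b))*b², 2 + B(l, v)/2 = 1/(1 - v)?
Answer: 11432663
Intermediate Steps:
B(l, v) = -4 + 2/(1 - v)
Y(q, U) = 8*q + 8*U*q (Y(q, U) = 8*(q + q*U) = 8*(q + U*q) = 8*q + 8*U*q)
K(b) = b*(-3 + b)/2 (K(b) = ((b + 2*(1 - 2*(-1))/(-1 - 1))/(b + b))*b² = ((b + 2*(1 + 2)/(-2))/((2*b)))*b² = ((b + 2*(-½)*3)*(1/(2*b)))*b² = ((b - 3)*(1/(2*b)))*b² = ((-3 + b)*(1/(2*b)))*b² = ((-3 + b)/(2*b))*b² = b*(-3 + b)/2)
402*K(Y(5, 5)) - 217 = 402*((8*5*(1 + 5))*(-3 + 8*5*(1 + 5))/2) - 217 = 402*((8*5*6)*(-3 + 8*5*6)/2) - 217 = 402*((½)*240*(-3 + 240)) - 217 = 402*((½)*240*237) - 217 = 402*28440 - 217 = 11432880 - 217 = 11432663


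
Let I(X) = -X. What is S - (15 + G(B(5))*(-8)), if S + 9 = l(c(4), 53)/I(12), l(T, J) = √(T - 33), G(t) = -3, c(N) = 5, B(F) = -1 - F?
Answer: -48 - I*√7/6 ≈ -48.0 - 0.44096*I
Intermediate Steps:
l(T, J) = √(-33 + T)
S = -9 - I*√7/6 (S = -9 + √(-33 + 5)/((-1*12)) = -9 + √(-28)/(-12) = -9 + (2*I*√7)*(-1/12) = -9 - I*√7/6 ≈ -9.0 - 0.44096*I)
S - (15 + G(B(5))*(-8)) = (-9 - I*√7/6) - (15 - 3*(-8)) = (-9 - I*√7/6) - (15 + 24) = (-9 - I*√7/6) - 1*39 = (-9 - I*√7/6) - 39 = -48 - I*√7/6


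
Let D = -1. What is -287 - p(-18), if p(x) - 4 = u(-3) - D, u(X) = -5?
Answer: -287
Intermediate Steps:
p(x) = 0 (p(x) = 4 + (-5 - 1*(-1)) = 4 + (-5 + 1) = 4 - 4 = 0)
-287 - p(-18) = -287 - 1*0 = -287 + 0 = -287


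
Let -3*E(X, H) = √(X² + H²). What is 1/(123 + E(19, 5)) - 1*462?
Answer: -62726943/135775 + 3*√386/135775 ≈ -461.99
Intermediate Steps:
E(X, H) = -√(H² + X²)/3 (E(X, H) = -√(X² + H²)/3 = -√(H² + X²)/3)
1/(123 + E(19, 5)) - 1*462 = 1/(123 - √(5² + 19²)/3) - 1*462 = 1/(123 - √(25 + 361)/3) - 462 = 1/(123 - √386/3) - 462 = -462 + 1/(123 - √386/3)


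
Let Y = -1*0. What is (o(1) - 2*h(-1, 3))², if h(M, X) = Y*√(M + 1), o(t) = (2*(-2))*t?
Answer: 16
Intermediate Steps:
Y = 0
o(t) = -4*t
h(M, X) = 0 (h(M, X) = 0*√(M + 1) = 0*√(1 + M) = 0)
(o(1) - 2*h(-1, 3))² = (-4*1 - 2*0)² = (-4 + 0)² = (-4)² = 16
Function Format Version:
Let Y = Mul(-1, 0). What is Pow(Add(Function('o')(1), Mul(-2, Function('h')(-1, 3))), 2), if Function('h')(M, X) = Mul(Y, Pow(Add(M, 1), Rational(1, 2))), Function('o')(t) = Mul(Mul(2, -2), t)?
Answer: 16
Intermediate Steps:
Y = 0
Function('o')(t) = Mul(-4, t)
Function('h')(M, X) = 0 (Function('h')(M, X) = Mul(0, Pow(Add(M, 1), Rational(1, 2))) = Mul(0, Pow(Add(1, M), Rational(1, 2))) = 0)
Pow(Add(Function('o')(1), Mul(-2, Function('h')(-1, 3))), 2) = Pow(Add(Mul(-4, 1), Mul(-2, 0)), 2) = Pow(Add(-4, 0), 2) = Pow(-4, 2) = 16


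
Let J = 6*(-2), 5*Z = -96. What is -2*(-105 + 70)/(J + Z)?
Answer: -175/78 ≈ -2.2436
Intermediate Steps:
Z = -96/5 (Z = (1/5)*(-96) = -96/5 ≈ -19.200)
J = -12
-2*(-105 + 70)/(J + Z) = -2*(-105 + 70)/(-12 - 96/5) = -(-70)/(-156/5) = -(-70)*(-5)/156 = -2*175/156 = -175/78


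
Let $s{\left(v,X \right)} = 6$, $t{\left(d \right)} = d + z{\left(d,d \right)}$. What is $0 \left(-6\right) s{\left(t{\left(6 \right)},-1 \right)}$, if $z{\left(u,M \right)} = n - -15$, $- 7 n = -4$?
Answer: $0$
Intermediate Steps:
$n = \frac{4}{7}$ ($n = \left(- \frac{1}{7}\right) \left(-4\right) = \frac{4}{7} \approx 0.57143$)
$z{\left(u,M \right)} = \frac{109}{7}$ ($z{\left(u,M \right)} = \frac{4}{7} - -15 = \frac{4}{7} + 15 = \frac{109}{7}$)
$t{\left(d \right)} = \frac{109}{7} + d$ ($t{\left(d \right)} = d + \frac{109}{7} = \frac{109}{7} + d$)
$0 \left(-6\right) s{\left(t{\left(6 \right)},-1 \right)} = 0 \left(-6\right) 6 = 0 \cdot 6 = 0$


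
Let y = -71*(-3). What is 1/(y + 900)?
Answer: 1/1113 ≈ 0.00089847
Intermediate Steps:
y = 213
1/(y + 900) = 1/(213 + 900) = 1/1113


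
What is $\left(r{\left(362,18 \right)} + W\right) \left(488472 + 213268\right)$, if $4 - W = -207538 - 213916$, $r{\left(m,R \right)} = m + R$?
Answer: $296020598120$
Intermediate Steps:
$r{\left(m,R \right)} = R + m$
$W = 421458$ ($W = 4 - \left(-207538 - 213916\right) = 4 - -421454 = 4 + 421454 = 421458$)
$\left(r{\left(362,18 \right)} + W\right) \left(488472 + 213268\right) = \left(\left(18 + 362\right) + 421458\right) \left(488472 + 213268\right) = \left(380 + 421458\right) 701740 = 421838 \cdot 701740 = 296020598120$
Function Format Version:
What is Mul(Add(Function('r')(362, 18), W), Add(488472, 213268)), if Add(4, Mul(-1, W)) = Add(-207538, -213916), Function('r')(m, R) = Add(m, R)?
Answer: 296020598120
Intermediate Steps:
Function('r')(m, R) = Add(R, m)
W = 421458 (W = Add(4, Mul(-1, Add(-207538, -213916))) = Add(4, Mul(-1, -421454)) = Add(4, 421454) = 421458)
Mul(Add(Function('r')(362, 18), W), Add(488472, 213268)) = Mul(Add(Add(18, 362), 421458), Add(488472, 213268)) = Mul(Add(380, 421458), 701740) = Mul(421838, 701740) = 296020598120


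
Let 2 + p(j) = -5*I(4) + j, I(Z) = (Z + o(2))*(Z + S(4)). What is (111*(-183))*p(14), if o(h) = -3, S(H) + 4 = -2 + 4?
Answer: -40626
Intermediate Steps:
S(H) = -2 (S(H) = -4 + (-2 + 4) = -4 + 2 = -2)
I(Z) = (-3 + Z)*(-2 + Z) (I(Z) = (Z - 3)*(Z - 2) = (-3 + Z)*(-2 + Z))
p(j) = -12 + j (p(j) = -2 + (-5*(6 + 4² - 5*4) + j) = -2 + (-5*(6 + 16 - 20) + j) = -2 + (-5*2 + j) = -2 + (-10 + j) = -12 + j)
(111*(-183))*p(14) = (111*(-183))*(-12 + 14) = -20313*2 = -40626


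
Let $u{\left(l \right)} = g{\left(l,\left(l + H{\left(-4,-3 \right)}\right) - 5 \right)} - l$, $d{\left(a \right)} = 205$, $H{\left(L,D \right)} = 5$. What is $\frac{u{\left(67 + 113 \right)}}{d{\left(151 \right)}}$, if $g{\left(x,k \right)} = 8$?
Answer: $- \frac{172}{205} \approx -0.83902$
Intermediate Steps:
$u{\left(l \right)} = 8 - l$
$\frac{u{\left(67 + 113 \right)}}{d{\left(151 \right)}} = \frac{8 - \left(67 + 113\right)}{205} = \left(8 - 180\right) \frac{1}{205} = \left(-172\right) \frac{1}{205} = - \frac{172}{205}$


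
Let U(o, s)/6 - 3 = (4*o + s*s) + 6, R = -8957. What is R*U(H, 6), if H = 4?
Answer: -3278262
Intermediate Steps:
U(o, s) = 54 + 6*s² + 24*o (U(o, s) = 18 + 6*((4*o + s*s) + 6) = 18 + 6*((4*o + s²) + 6) = 18 + 6*((s² + 4*o) + 6) = 18 + 6*(6 + s² + 4*o) = 18 + (36 + 6*s² + 24*o) = 54 + 6*s² + 24*o)
R*U(H, 6) = -8957*(54 + 6*6² + 24*4) = -8957*(54 + 6*36 + 96) = -8957*(54 + 216 + 96) = -8957*366 = -3278262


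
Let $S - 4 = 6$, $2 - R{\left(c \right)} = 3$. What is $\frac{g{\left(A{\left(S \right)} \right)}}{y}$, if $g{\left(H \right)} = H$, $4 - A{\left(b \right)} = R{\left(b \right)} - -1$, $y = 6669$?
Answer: $\frac{4}{6669} \approx 0.00059979$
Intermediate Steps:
$R{\left(c \right)} = -1$ ($R{\left(c \right)} = 2 - 3 = -1$)
$S = 10$ ($S = 4 + 6 = 10$)
$A{\left(b \right)} = 4$ ($A{\left(b \right)} = 4 - \left(-1 - -1\right) = 4 - \left(-1 + 1\right) = 4 - 0 = 4 + 0 = 4$)
$\frac{g{\left(A{\left(S \right)} \right)}}{y} = \frac{4}{6669}$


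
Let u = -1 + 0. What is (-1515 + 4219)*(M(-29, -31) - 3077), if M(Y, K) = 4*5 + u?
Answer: -8268832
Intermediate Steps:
u = -1
M(Y, K) = 19 (M(Y, K) = 4*5 - 1 = 20 - 1 = 19)
(-1515 + 4219)*(M(-29, -31) - 3077) = (-1515 + 4219)*(19 - 3077) = 2704*(-3058) = -8268832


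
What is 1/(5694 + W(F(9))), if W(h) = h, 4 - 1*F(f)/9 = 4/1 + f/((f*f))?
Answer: 1/5693 ≈ 0.00017565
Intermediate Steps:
F(f) = -9/f (F(f) = 36 - 9*(4/1 + f/((f*f))) = 36 - 9*(4*1 + f/(f**2)) = 36 - 9*(4 + f/f**2) = 36 - 9*(4 + 1/f) = 36 + (-36 - 9/f) = -9/f)
1/(5694 + W(F(9))) = 1/(5694 - 9/9) = 1/(5694 - 9*1/9) = 1/(5694 - 1) = 1/5693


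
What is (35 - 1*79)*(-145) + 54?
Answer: 6434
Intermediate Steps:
(35 - 1*79)*(-145) + 54 = (35 - 79)*(-145) + 54 = -44*(-145) + 54 = 6380 + 54 = 6434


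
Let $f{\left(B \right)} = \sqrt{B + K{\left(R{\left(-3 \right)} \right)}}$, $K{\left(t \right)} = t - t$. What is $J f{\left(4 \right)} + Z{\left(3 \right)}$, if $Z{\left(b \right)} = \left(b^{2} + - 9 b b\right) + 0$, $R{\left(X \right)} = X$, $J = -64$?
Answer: $-200$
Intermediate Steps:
$K{\left(t \right)} = 0$
$f{\left(B \right)} = \sqrt{B}$ ($f{\left(B \right)} = \sqrt{B + 0} = \sqrt{B}$)
$Z{\left(b \right)} = - 8 b^{2}$ ($Z{\left(b \right)} = \left(b^{2} - 9 b^{2}\right) + 0 = - 8 b^{2} + 0 = - 8 b^{2}$)
$J f{\left(4 \right)} + Z{\left(3 \right)} = - 64 \sqrt{4} - 8 \cdot 3^{2} = \left(-64\right) 2 - 72 = -128 - 72 = -200$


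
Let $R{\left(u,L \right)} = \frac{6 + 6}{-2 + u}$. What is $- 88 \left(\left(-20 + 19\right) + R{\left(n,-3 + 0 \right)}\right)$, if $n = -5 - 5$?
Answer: $176$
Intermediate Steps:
$n = -10$
$R{\left(u,L \right)} = \frac{12}{-2 + u}$
$- 88 \left(\left(-20 + 19\right) + R{\left(n,-3 + 0 \right)}\right) = - 88 \left(\left(-20 + 19\right) + \frac{12}{-2 - 10}\right) = - 88 \left(-1 + \frac{12}{-12}\right) = - 88 \left(-1 + 12 \left(- \frac{1}{12}\right)\right) = - 88 \left(-1 - 1\right) = \left(-88\right) \left(-2\right) = 176$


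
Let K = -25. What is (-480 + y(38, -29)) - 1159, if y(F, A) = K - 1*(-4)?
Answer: -1660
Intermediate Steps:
y(F, A) = -21 (y(F, A) = -25 - 1*(-4) = -25 + 4 = -21)
(-480 + y(38, -29)) - 1159 = (-480 - 21) - 1159 = -501 - 1159 = -1660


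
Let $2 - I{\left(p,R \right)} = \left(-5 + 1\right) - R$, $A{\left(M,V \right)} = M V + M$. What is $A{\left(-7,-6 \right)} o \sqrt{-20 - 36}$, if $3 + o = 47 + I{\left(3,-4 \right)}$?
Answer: $3220 i \sqrt{14} \approx 12048.0 i$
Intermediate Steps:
$A{\left(M,V \right)} = M + M V$
$I{\left(p,R \right)} = 6 + R$ ($I{\left(p,R \right)} = 2 - \left(\left(-5 + 1\right) - R\right) = 2 - \left(-4 - R\right) = 2 + \left(4 + R\right) = 6 + R$)
$o = 46$ ($o = -3 + \left(47 + \left(6 - 4\right)\right) = -3 + \left(47 + 2\right) = -3 + 49 = 46$)
$A{\left(-7,-6 \right)} o \sqrt{-20 - 36} = - 7 \left(1 - 6\right) 46 \sqrt{-20 - 36} = \left(-7\right) \left(-5\right) 46 \sqrt{-56} = 35 \cdot 46 \cdot 2 i \sqrt{14} = 1610 \cdot 2 i \sqrt{14} = 3220 i \sqrt{14}$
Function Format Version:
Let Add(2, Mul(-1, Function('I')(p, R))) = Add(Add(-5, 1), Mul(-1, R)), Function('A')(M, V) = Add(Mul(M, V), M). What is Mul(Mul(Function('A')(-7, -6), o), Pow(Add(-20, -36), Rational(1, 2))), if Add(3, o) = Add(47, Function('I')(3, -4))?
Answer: Mul(3220, I, Pow(14, Rational(1, 2))) ≈ Mul(12048., I)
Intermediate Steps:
Function('A')(M, V) = Add(M, Mul(M, V))
Function('I')(p, R) = Add(6, R) (Function('I')(p, R) = Add(2, Mul(-1, Add(Add(-5, 1), Mul(-1, R)))) = Add(2, Mul(-1, Add(-4, Mul(-1, R)))) = Add(2, Add(4, R)) = Add(6, R))
o = 46 (o = Add(-3, Add(47, Add(6, -4))) = Add(-3, Add(47, 2)) = Add(-3, 49) = 46)
Mul(Mul(Function('A')(-7, -6), o), Pow(Add(-20, -36), Rational(1, 2))) = Mul(Mul(Mul(-7, Add(1, -6)), 46), Pow(Add(-20, -36), Rational(1, 2))) = Mul(Mul(Mul(-7, -5), 46), Pow(-56, Rational(1, 2))) = Mul(Mul(35, 46), Mul(2, I, Pow(14, Rational(1, 2)))) = Mul(1610, Mul(2, I, Pow(14, Rational(1, 2)))) = Mul(3220, I, Pow(14, Rational(1, 2)))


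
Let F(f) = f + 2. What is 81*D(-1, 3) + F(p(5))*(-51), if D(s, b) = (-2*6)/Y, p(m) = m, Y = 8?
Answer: -957/2 ≈ -478.50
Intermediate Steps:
F(f) = 2 + f
D(s, b) = -3/2 (D(s, b) = -2*6/8 = -12*⅛ = -3/2)
81*D(-1, 3) + F(p(5))*(-51) = 81*(-3/2) + (2 + 5)*(-51) = -243/2 + 7*(-51) = -243/2 - 357 = -957/2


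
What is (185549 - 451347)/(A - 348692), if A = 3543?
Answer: 265798/345149 ≈ 0.77010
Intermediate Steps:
(185549 - 451347)/(A - 348692) = (185549 - 451347)/(3543 - 348692) = -265798/(-345149) = -265798*(-1/345149) = 265798/345149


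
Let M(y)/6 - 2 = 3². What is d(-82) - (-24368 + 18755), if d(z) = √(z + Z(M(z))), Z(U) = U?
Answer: 5613 + 4*I ≈ 5613.0 + 4.0*I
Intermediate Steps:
M(y) = 66 (M(y) = 12 + 6*3² = 12 + 6*9 = 12 + 54 = 66)
d(z) = √(66 + z) (d(z) = √(z + 66) = √(66 + z))
d(-82) - (-24368 + 18755) = √(66 - 82) - (-24368 + 18755) = √(-16) - 1*(-5613) = 4*I + 5613 = 5613 + 4*I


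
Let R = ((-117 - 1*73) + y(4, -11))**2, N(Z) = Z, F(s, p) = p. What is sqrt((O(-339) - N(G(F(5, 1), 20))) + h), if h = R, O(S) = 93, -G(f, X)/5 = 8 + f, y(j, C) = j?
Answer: sqrt(34734) ≈ 186.37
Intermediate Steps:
G(f, X) = -40 - 5*f (G(f, X) = -5*(8 + f) = -40 - 5*f)
R = 34596 (R = ((-117 - 1*73) + 4)**2 = ((-117 - 73) + 4)**2 = (-190 + 4)**2 = (-186)**2 = 34596)
h = 34596
sqrt((O(-339) - N(G(F(5, 1), 20))) + h) = sqrt((93 - (-40 - 5*1)) + 34596) = sqrt((93 - (-40 - 5)) + 34596) = sqrt((93 - 1*(-45)) + 34596) = sqrt((93 + 45) + 34596) = sqrt(138 + 34596) = sqrt(34734)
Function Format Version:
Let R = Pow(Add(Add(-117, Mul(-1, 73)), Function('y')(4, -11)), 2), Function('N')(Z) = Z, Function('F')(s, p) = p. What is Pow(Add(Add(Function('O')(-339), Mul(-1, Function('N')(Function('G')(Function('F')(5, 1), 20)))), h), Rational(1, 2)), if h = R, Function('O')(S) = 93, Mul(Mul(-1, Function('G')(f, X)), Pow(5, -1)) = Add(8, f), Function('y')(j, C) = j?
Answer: Pow(34734, Rational(1, 2)) ≈ 186.37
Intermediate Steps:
Function('G')(f, X) = Add(-40, Mul(-5, f)) (Function('G')(f, X) = Mul(-5, Add(8, f)) = Add(-40, Mul(-5, f)))
R = 34596 (R = Pow(Add(Add(-117, Mul(-1, 73)), 4), 2) = Pow(Add(Add(-117, -73), 4), 2) = Pow(Add(-190, 4), 2) = Pow(-186, 2) = 34596)
h = 34596
Pow(Add(Add(Function('O')(-339), Mul(-1, Function('N')(Function('G')(Function('F')(5, 1), 20)))), h), Rational(1, 2)) = Pow(Add(Add(93, Mul(-1, Add(-40, Mul(-5, 1)))), 34596), Rational(1, 2)) = Pow(Add(Add(93, Mul(-1, Add(-40, -5))), 34596), Rational(1, 2)) = Pow(Add(Add(93, Mul(-1, -45)), 34596), Rational(1, 2)) = Pow(Add(Add(93, 45), 34596), Rational(1, 2)) = Pow(Add(138, 34596), Rational(1, 2)) = Pow(34734, Rational(1, 2))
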